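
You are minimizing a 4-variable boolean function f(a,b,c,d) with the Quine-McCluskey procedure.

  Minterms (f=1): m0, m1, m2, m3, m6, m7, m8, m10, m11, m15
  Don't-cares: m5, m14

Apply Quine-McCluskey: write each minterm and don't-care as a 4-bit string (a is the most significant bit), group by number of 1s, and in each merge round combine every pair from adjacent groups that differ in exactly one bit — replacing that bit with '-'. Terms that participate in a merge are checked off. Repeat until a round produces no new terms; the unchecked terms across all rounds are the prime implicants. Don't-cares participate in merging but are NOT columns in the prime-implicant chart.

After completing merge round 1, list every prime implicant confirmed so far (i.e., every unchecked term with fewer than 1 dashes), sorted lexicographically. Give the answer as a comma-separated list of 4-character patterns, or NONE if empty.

NONE

size-2^0 implicants → 0000(✓)  0001(✓)  0010(✓)  0011(✓)  0101(✓)  0110(✓)  0111(✓)  1000(✓)  1010(✓)  1011(✓)  1110(✓)  1111(✓)
size-2^1 implicants → -000(✓)  -010(✓)  -011(✓)  -110(✓)  -111(✓)  0-01(✓)  0-10(✓)  0-11(✓)  00-0(✓)  00-1(✓)  000-(✓)  001-(✓)  01-1(✓)  011-(✓)  1-10(✓)  1-11(✓)  10-0(✓)  101-(✓)  111-(✓)
size-2^2 implicants → --10(✓)  --11(✓)  -0-0  -01-(✓)  -11-(✓)  0--1  0-1-(✓)  00--  1-1-(✓)
size-2^3 implicants → --1-
Unchecked terms (primes): --1-, -0-0, 0--1, 00--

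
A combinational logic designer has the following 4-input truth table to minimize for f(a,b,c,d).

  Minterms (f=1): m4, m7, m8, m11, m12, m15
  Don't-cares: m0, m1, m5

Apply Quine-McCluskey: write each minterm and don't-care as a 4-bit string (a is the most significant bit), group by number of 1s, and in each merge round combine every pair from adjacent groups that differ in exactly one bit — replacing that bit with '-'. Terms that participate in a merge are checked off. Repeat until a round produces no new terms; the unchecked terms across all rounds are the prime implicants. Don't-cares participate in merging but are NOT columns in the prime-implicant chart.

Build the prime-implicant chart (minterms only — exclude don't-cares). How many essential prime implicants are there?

2

Round 0: 0000✓ 0001✓ 0100✓ 0101✓ 0111✓ 1000✓ 1011✓ 1100✓ 1111✓
Round 1: -000✓ -100✓ -111 0-00✓ 0-01✓ 000-✓ 01-1 010-✓ 1-00✓ 1-11
Round 2: --00 0-0-
PIs = {--00, -111, 0-0-, 01-1, 1-11}
Coverage chart:
  m4: --00,0-0-
  m7: -111,01-1
  m8: --00 ←essential
  m11: 1-11 ←essential
  m12: --00 ←essential
  m15: -111,1-11
Essential: --00, 1-11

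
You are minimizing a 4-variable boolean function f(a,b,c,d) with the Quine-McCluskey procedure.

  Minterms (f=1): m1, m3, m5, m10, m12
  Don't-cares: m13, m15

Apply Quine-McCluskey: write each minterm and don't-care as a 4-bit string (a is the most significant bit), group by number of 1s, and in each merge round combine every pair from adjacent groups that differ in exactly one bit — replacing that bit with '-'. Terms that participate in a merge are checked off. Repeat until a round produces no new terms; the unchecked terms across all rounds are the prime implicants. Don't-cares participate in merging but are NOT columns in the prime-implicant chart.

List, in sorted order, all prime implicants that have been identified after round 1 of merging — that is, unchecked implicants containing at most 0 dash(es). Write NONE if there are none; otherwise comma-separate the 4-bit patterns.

1010

[col 0] 0001*, 0011*, 0101*, 1010, 1100*, 1101*, 1111*
[col 1] -101, 0-01, 00-1, 11-1, 110-
Prime implicants: -101, 0-01, 00-1, 1010, 11-1, 110-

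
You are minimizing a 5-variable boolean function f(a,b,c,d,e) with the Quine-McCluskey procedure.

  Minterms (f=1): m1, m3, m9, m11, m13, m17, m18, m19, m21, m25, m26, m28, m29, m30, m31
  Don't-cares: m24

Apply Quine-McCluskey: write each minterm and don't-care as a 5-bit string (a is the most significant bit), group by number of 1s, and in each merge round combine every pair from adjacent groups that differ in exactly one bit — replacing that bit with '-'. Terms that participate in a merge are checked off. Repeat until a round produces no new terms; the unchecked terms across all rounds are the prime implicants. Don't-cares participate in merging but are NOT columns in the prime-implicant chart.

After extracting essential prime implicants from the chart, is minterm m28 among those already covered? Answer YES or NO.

YES

[col 0] 00001*, 00011*, 01001*, 01011*, 01101*, 10001*, 10010*, 10011*, 10101*, 11000*, 11001*, 11010*, 11100*, 11101*, 11110*, 11111*
[col 1] -0001*, -0011*, -1001*, -1101*, 0-001*, 0-011*, 000-1*, 01-01*, 010-1*, 1-001*, 1-010, 1-101*, 10-01*, 100-1*, 1001-, 11-00*, 11-01*, 11-10*, 110-0*, 1100-*, 111-0*, 111-1*, 1110-*, 1111-*
[col 2] --001, -00-1, -1-01, 0-0-1, 1--01, 11--0, 11-0-, 111--
Prime implicants: --001, -00-1, -1-01, 0-0-1, 1--01, 1-010, 1001-, 11--0, 11-0-, 111--
PI chart (minterm → PIs covering it):
  1 | --001,-00-1,0-0-1
  3 | -00-1,0-0-1
  9 | --001,-1-01,0-0-1
  11 | 0-0-1  (sole → essential)
  13 | -1-01  (sole → essential)
  17 | --001,-00-1,1--01
  18 | 1-010,1001-
  19 | -00-1,1001-
  21 | 1--01  (sole → essential)
  25 | --001,-1-01,1--01,11-0-
  26 | 1-010,11--0
  28 | 11--0,11-0-,111--
  29 | -1-01,1--01,11-0-,111--
  30 | 11--0,111--
  31 | 111--  (sole → essential)
Essential prime implicants: -1-01, 0-0-1, 1--01, 111--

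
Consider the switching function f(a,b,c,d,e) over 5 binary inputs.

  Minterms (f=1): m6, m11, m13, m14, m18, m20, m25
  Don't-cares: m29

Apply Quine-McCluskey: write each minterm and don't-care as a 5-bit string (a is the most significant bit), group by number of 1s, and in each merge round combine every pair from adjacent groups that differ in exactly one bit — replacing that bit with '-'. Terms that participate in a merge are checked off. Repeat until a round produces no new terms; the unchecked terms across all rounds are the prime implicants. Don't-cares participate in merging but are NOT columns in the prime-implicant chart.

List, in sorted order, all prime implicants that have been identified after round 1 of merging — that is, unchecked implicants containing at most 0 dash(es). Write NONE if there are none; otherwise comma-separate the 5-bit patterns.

Round 0: 00110✓ 01011 01101✓ 01110✓ 10010 10100 11001✓ 11101✓
Round 1: -1101 0-110 11-01
PIs = {-1101, 0-110, 01011, 10010, 10100, 11-01}

01011, 10010, 10100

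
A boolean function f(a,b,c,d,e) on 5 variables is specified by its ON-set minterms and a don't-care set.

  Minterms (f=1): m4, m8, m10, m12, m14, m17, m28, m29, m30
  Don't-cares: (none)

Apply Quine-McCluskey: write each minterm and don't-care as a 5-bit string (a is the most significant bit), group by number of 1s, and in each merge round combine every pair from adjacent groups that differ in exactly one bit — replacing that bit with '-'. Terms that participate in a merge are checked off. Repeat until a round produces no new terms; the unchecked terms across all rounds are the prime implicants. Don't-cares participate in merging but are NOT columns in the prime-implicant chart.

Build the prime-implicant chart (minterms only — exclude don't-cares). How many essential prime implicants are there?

5

size-2^0 implicants → 00100(✓)  01000(✓)  01010(✓)  01100(✓)  01110(✓)  10001  11100(✓)  11101(✓)  11110(✓)
size-2^1 implicants → -1100(✓)  -1110(✓)  0-100  01-00(✓)  01-10(✓)  010-0(✓)  011-0(✓)  111-0(✓)  1110-
size-2^2 implicants → -11-0  01--0
Unchecked terms (primes): -11-0, 0-100, 01--0, 10001, 1110-
Minterm coverage:
  m4 ⊆ 0-100 [E]
  m8 ⊆ 01--0 [E]
  m10 ⊆ 01--0 [E]
  m12 ⊆ -11-0,0-100,01--0
  m14 ⊆ -11-0,01--0
  m17 ⊆ 10001 [E]
  m28 ⊆ -11-0,1110-
  m29 ⊆ 1110- [E]
  m30 ⊆ -11-0 [E]
E = {-11-0, 0-100, 01--0, 10001, 1110-}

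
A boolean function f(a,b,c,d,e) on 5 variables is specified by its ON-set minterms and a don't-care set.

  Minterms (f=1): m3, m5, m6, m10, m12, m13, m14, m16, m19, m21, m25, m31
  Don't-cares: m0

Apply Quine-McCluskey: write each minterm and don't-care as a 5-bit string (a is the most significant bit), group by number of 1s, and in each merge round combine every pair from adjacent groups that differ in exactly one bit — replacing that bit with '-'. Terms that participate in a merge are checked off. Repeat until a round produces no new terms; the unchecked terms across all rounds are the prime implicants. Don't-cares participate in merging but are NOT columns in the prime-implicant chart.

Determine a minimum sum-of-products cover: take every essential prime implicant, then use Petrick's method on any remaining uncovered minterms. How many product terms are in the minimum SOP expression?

8

[col 0] 00000*, 00011*, 00101*, 00110*, 01010*, 01100*, 01101*, 01110*, 10000*, 10011*, 10101*, 11001, 11111
[col 1] -0000, -0011, -0101, 0-101, 0-110, 01-10, 011-0, 0110-
Prime implicants: -0000, -0011, -0101, 0-101, 0-110, 01-10, 011-0, 0110-, 11001, 11111
PI chart (minterm → PIs covering it):
  3 | -0011  (sole → essential)
  5 | -0101,0-101
  6 | 0-110  (sole → essential)
  10 | 01-10  (sole → essential)
  12 | 011-0,0110-
  13 | 0-101,0110-
  14 | 0-110,01-10,011-0
  16 | -0000  (sole → essential)
  19 | -0011  (sole → essential)
  21 | -0101  (sole → essential)
  25 | 11001  (sole → essential)
  31 | 11111  (sole → essential)
Essential prime implicants: -0000, -0011, -0101, 0-110, 01-10, 11001, 11111
Petrick residual → 0110-
Minimum SOP uses 8 PIs: b'c'd'e' + b'c'de + b'cd'e + a'cde' + a'bde' + a'bcd' + abc'd'e + abcde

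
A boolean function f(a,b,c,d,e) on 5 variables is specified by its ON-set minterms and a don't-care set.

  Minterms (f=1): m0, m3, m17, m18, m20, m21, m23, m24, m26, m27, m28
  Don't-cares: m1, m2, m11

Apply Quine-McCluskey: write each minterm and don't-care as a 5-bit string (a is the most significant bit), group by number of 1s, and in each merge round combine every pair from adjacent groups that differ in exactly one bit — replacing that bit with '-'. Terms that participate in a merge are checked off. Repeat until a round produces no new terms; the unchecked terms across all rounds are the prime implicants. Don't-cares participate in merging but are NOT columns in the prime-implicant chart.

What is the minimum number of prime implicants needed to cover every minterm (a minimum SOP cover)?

Round 0: 00000✓ 00001✓ 00010✓ 00011✓ 01011✓ 10001✓ 10010✓ 10100✓ 10101✓ 10111✓ 11000✓ 11010✓ 11011✓ 11100✓
Round 1: -0001 -0010 -1011 0-011 000-0✓ 000-1✓ 0000-✓ 0001-✓ 1-010 1-100 10-01 101-1 1010- 11-00 110-0 1101-
Round 2: 000--
PIs = {-0001, -0010, -1011, 0-011, 000--, 1-010, 1-100, 10-01, 101-1, 1010-, 11-00, 110-0, 1101-}
Coverage chart:
  m0: 000-- ←essential
  m3: 0-011,000--
  m17: -0001,10-01
  m18: -0010,1-010
  m20: 1-100,1010-
  m21: 10-01,101-1,1010-
  m23: 101-1 ←essential
  m24: 11-00,110-0
  m26: 1-010,110-0,1101-
  m27: -1011,1101-
  m28: 1-100,11-00
Essential: 000--, 101-1
Petrick residual → -0001, -0010, -1011, 1-100, 110-0
Min cover (7 terms): b'c'd'e + b'c'de' + bc'de + a'b'c' + acd'e' + ab'ce + abc'e'

7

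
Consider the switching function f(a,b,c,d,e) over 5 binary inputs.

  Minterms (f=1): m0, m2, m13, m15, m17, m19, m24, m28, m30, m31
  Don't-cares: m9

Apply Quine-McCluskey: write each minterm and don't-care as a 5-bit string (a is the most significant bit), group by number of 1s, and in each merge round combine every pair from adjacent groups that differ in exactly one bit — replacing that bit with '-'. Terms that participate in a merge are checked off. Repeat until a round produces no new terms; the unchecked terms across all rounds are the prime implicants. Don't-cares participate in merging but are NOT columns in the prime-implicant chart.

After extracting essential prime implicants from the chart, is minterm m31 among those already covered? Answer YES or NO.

[col 0] 00000*, 00010*, 01001*, 01101*, 01111*, 10001*, 10011*, 11000*, 11100*, 11110*, 11111*
[col 1] -1111, 000-0, 01-01, 011-1, 100-1, 11-00, 111-0, 1111-
Prime implicants: -1111, 000-0, 01-01, 011-1, 100-1, 11-00, 111-0, 1111-
PI chart (minterm → PIs covering it):
  0 | 000-0  (sole → essential)
  2 | 000-0  (sole → essential)
  13 | 01-01,011-1
  15 | -1111,011-1
  17 | 100-1  (sole → essential)
  19 | 100-1  (sole → essential)
  24 | 11-00  (sole → essential)
  28 | 11-00,111-0
  30 | 111-0,1111-
  31 | -1111,1111-
Essential prime implicants: 000-0, 100-1, 11-00

NO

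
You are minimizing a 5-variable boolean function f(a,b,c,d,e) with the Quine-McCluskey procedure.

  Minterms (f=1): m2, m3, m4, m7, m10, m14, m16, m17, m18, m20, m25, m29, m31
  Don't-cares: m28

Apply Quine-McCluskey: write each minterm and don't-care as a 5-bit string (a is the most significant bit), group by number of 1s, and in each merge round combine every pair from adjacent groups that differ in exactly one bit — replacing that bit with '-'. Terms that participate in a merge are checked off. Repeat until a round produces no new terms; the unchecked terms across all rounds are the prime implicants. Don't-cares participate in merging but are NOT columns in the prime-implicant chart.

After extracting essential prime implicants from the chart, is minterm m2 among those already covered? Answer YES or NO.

NO

Round 0: 00010✓ 00011✓ 00100✓ 00111✓ 01010✓ 01110✓ 10000✓ 10001✓ 10010✓ 10100✓ 11001✓ 11100✓ 11101✓ 11111✓
Round 1: -0010 -0100 0-010 00-11 0001- 01-10 1-001 1-100 10-00 100-0 1000- 11-01 111-1 1110-
PIs = {-0010, -0100, 0-010, 00-11, 0001-, 01-10, 1-001, 1-100, 10-00, 100-0, 1000-, 11-01, 111-1, 1110-}
Coverage chart:
  m2: -0010,0-010,0001-
  m3: 00-11,0001-
  m4: -0100 ←essential
  m7: 00-11 ←essential
  m10: 0-010,01-10
  m14: 01-10 ←essential
  m16: 10-00,100-0,1000-
  m17: 1-001,1000-
  m18: -0010,100-0
  m20: -0100,1-100,10-00
  m25: 1-001,11-01
  m29: 11-01,111-1,1110-
  m31: 111-1 ←essential
Essential: -0100, 00-11, 01-10, 111-1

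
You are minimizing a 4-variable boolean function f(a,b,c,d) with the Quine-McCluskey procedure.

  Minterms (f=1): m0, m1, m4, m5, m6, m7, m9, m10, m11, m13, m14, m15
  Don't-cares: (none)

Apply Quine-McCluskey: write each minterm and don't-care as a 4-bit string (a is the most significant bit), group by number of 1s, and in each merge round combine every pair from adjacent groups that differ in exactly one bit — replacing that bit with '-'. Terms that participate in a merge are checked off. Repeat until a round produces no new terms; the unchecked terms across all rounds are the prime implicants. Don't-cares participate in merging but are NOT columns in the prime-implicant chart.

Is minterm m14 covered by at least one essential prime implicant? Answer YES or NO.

YES

size-2^0 implicants → 0000(✓)  0001(✓)  0100(✓)  0101(✓)  0110(✓)  0111(✓)  1001(✓)  1010(✓)  1011(✓)  1101(✓)  1110(✓)  1111(✓)
size-2^1 implicants → -001(✓)  -101(✓)  -110(✓)  -111(✓)  0-00(✓)  0-01(✓)  000-(✓)  01-0(✓)  01-1(✓)  010-(✓)  011-(✓)  1-01(✓)  1-10(✓)  1-11(✓)  10-1(✓)  101-(✓)  11-1(✓)  111-(✓)
size-2^2 implicants → --01  -1-1  -11-  0-0-  01--  1--1  1-1-
Unchecked terms (primes): --01, -1-1, -11-, 0-0-, 01--, 1--1, 1-1-
Minterm coverage:
  m0 ⊆ 0-0- [E]
  m1 ⊆ --01,0-0-
  m4 ⊆ 0-0-,01--
  m5 ⊆ --01,-1-1,0-0-,01--
  m6 ⊆ -11-,01--
  m7 ⊆ -1-1,-11-,01--
  m9 ⊆ --01,1--1
  m10 ⊆ 1-1- [E]
  m11 ⊆ 1--1,1-1-
  m13 ⊆ --01,-1-1,1--1
  m14 ⊆ -11-,1-1-
  m15 ⊆ -1-1,-11-,1--1,1-1-
E = {0-0-, 1-1-}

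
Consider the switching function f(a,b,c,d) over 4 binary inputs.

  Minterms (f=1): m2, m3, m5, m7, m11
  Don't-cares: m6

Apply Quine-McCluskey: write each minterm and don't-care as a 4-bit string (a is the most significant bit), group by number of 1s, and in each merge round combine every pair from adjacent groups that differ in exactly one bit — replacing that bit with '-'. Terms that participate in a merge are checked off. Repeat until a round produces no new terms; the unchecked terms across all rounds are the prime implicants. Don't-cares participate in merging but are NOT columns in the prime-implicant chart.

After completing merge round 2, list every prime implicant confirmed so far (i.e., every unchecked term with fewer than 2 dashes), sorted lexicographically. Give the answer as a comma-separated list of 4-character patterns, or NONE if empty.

-011, 01-1

Round 0: 0010✓ 0011✓ 0101✓ 0110✓ 0111✓ 1011✓
Round 1: -011 0-10✓ 0-11✓ 001-✓ 01-1 011-✓
Round 2: 0-1-
PIs = {-011, 0-1-, 01-1}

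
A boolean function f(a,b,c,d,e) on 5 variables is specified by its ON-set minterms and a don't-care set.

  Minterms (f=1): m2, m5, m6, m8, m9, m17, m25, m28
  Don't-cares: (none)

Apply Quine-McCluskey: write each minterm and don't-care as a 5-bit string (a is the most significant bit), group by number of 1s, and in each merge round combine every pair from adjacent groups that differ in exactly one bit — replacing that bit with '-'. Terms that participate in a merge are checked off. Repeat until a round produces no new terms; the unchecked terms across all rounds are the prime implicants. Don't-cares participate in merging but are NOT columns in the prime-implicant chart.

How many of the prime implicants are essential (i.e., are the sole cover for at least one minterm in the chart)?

5

Round 0: 00010✓ 00101 00110✓ 01000✓ 01001✓ 10001✓ 11001✓ 11100
Round 1: -1001 00-10 0100- 1-001
PIs = {-1001, 00-10, 00101, 0100-, 1-001, 11100}
Coverage chart:
  m2: 00-10 ←essential
  m5: 00101 ←essential
  m6: 00-10 ←essential
  m8: 0100- ←essential
  m9: -1001,0100-
  m17: 1-001 ←essential
  m25: -1001,1-001
  m28: 11100 ←essential
Essential: 00-10, 00101, 0100-, 1-001, 11100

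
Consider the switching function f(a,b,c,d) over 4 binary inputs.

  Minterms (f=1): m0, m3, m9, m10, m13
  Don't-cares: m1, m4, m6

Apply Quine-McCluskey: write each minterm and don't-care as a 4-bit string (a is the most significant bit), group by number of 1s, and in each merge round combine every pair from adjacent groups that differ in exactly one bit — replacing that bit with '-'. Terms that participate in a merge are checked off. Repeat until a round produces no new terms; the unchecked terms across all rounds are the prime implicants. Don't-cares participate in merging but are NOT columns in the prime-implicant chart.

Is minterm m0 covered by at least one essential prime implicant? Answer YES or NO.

NO

[col 0] 0000*, 0001*, 0011*, 0100*, 0110*, 1001*, 1010, 1101*
[col 1] -001, 0-00, 00-1, 000-, 01-0, 1-01
Prime implicants: -001, 0-00, 00-1, 000-, 01-0, 1-01, 1010
PI chart (minterm → PIs covering it):
  0 | 0-00,000-
  3 | 00-1  (sole → essential)
  9 | -001,1-01
  10 | 1010  (sole → essential)
  13 | 1-01  (sole → essential)
Essential prime implicants: 00-1, 1-01, 1010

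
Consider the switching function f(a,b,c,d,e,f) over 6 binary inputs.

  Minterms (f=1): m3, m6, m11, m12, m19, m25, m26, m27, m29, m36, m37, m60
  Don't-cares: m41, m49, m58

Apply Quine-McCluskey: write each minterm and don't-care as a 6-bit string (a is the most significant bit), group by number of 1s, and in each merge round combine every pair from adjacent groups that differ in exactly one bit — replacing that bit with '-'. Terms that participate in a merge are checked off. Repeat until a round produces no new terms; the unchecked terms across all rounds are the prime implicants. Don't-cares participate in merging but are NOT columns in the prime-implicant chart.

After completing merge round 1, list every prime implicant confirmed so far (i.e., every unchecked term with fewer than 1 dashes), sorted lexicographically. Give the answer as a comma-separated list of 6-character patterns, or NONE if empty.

000110, 001100, 101001, 110001, 111100

[col 0] 000011*, 000110, 001011*, 001100, 010011*, 011001*, 011010*, 011011*, 011101*, 100100*, 100101*, 101001, 110001, 111010*, 111100
[col 1] -11010, 0-0011*, 0-1011*, 00-011*, 01-011*, 011-01, 0110-1, 01101-, 10010-
[col 2] 0--011
Prime implicants: -11010, 0--011, 000110, 001100, 011-01, 0110-1, 01101-, 10010-, 101001, 110001, 111100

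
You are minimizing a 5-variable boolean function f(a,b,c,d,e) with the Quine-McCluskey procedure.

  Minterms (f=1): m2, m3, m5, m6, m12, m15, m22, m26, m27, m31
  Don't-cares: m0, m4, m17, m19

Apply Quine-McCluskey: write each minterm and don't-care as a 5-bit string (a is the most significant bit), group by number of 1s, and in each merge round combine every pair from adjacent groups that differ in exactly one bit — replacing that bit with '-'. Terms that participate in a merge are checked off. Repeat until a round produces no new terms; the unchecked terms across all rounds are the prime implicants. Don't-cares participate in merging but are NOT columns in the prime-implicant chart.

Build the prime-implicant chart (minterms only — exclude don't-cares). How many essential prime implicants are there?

Round 0: 00000✓ 00010✓ 00011✓ 00100✓ 00101✓ 00110✓ 01100✓ 01111✓ 10001✓ 10011✓ 10110✓ 11010✓ 11011✓ 11111✓
Round 1: -0011 -0110 -1111 0-100 00-00✓ 00-10✓ 000-0✓ 0001- 001-0✓ 0010- 1-011 100-1 11-11 1101-
Round 2: 00--0
PIs = {-0011, -0110, -1111, 0-100, 00--0, 0001-, 0010-, 1-011, 100-1, 11-11, 1101-}
Coverage chart:
  m2: 00--0,0001-
  m3: -0011,0001-
  m5: 0010- ←essential
  m6: -0110,00--0
  m12: 0-100 ←essential
  m15: -1111 ←essential
  m22: -0110 ←essential
  m26: 1101- ←essential
  m27: 1-011,11-11,1101-
  m31: -1111,11-11
Essential: -0110, -1111, 0-100, 0010-, 1101-

5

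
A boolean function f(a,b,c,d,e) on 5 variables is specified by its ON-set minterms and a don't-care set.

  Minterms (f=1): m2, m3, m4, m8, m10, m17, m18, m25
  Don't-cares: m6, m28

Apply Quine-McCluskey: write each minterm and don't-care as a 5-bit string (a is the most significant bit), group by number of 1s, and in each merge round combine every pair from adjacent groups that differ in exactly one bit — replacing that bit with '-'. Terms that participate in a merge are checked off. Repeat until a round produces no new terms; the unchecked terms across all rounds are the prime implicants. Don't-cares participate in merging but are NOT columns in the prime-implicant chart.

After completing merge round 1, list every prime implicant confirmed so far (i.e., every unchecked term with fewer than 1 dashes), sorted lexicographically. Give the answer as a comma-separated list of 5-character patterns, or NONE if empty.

Round 0: 00010✓ 00011✓ 00100✓ 00110✓ 01000✓ 01010✓ 10001✓ 10010✓ 11001✓ 11100
Round 1: -0010 0-010 00-10 0001- 001-0 010-0 1-001
PIs = {-0010, 0-010, 00-10, 0001-, 001-0, 010-0, 1-001, 11100}

11100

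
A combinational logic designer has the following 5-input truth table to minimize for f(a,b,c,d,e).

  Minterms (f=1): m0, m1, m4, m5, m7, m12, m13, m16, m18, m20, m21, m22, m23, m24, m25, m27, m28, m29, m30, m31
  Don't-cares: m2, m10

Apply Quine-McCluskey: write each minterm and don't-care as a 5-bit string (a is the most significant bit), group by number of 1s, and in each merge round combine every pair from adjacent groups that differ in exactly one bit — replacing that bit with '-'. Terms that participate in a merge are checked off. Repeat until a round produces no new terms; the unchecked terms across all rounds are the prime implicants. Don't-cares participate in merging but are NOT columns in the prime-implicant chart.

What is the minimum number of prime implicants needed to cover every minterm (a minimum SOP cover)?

Round 0: 00000✓ 00001✓ 00010✓ 00100✓ 00101✓ 00111✓ 01010✓ 01100✓ 01101✓ 10000✓ 10010✓ 10100✓ 10101✓ 10110✓ 10111✓ 11000✓ 11001✓ 11011✓ 11100✓ 11101✓ 11110✓ 11111✓
Round 1: -0000✓ -0010✓ -0100✓ -0101✓ -0111✓ -1100✓ -1101✓ 0-010 0-100✓ 0-101✓ 00-00✓ 00-01✓ 000-0✓ 0000-✓ 001-1✓ 0010-✓ 0110-✓ 1-000✓ 1-100✓ 1-101✓ 1-110✓ 1-111✓ 10-00✓ 10-10✓ 100-0✓ 101-0✓ 101-1✓ 1010-✓ 1011-✓ 11-00✓ 11-01✓ 11-11✓ 110-1✓ 1100-✓ 111-0✓ 111-1✓ 1110-✓ 1111-✓
Round 2: --100✓ --101✓ -0-00 -00-0 -01-1 -010-✓ -110-✓ 0-10-✓ 00-0- 1--00 1-1-0✓ 1-1-1✓ 1-10-✓ 1-11-✓ 10--0 101--✓ 11--1 11-0- 111--✓
Round 3: --10- 1-1--
PIs = {--10-, -0-00, -00-0, -01-1, 0-010, 00-0-, 1--00, 1-1--, 10--0, 11--1, 11-0-}
Coverage chart:
  m0: -0-00,-00-0,00-0-
  m1: 00-0- ←essential
  m4: --10-,-0-00,00-0-
  m5: --10-,-01-1,00-0-
  m7: -01-1 ←essential
  m12: --10- ←essential
  m13: --10- ←essential
  m16: -0-00,-00-0,1--00,10--0
  m18: -00-0,10--0
  m20: --10-,-0-00,1--00,1-1--,10--0
  m21: --10-,-01-1,1-1--
  m22: 1-1--,10--0
  m23: -01-1,1-1--
  m24: 1--00,11-0-
  m25: 11--1,11-0-
  m27: 11--1 ←essential
  m28: --10-,1--00,1-1--,11-0-
  m29: --10-,1-1--,11--1,11-0-
  m30: 1-1-- ←essential
  m31: 1-1--,11--1
Essential: --10-, -01-1, 00-0-, 1-1--, 11--1
Petrick residual → -00-0, 1--00
Min cover (7 terms): cd' + b'c'e' + b'ce + a'b'd' + ad'e' + ac + abe

7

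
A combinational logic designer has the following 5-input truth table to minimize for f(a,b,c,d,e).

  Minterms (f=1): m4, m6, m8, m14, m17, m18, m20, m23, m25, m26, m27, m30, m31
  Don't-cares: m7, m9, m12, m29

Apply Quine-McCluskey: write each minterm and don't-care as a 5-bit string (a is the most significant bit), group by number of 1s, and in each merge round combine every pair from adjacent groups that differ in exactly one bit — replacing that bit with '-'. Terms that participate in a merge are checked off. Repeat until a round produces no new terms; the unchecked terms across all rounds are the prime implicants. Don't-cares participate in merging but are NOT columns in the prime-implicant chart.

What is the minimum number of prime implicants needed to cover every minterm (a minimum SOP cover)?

7

[col 0] 00100*, 00110*, 00111*, 01000*, 01001*, 01100*, 01110*, 10001*, 10010*, 10100*, 10111*, 11001*, 11010*, 11011*, 11101*, 11110*, 11111*
[col 1] -0100, -0111, -1001, -1110, 0-100*, 0-110*, 001-0*, 0011-, 01-00, 0100-, 011-0*, 1-001, 1-010, 1-111, 11-01*, 11-10*, 11-11*, 110-1*, 1101-*, 111-1*, 1111-*
[col 2] 0-1-0, 11--1, 11-1-
Prime implicants: -0100, -0111, -1001, -1110, 0-1-0, 0011-, 01-00, 0100-, 1-001, 1-010, 1-111, 11--1, 11-1-
PI chart (minterm → PIs covering it):
  4 | -0100,0-1-0
  6 | 0-1-0,0011-
  8 | 01-00,0100-
  14 | -1110,0-1-0
  17 | 1-001  (sole → essential)
  18 | 1-010  (sole → essential)
  20 | -0100  (sole → essential)
  23 | -0111,1-111
  25 | -1001,1-001,11--1
  26 | 1-010,11-1-
  27 | 11--1,11-1-
  30 | -1110,11-1-
  31 | 1-111,11--1,11-1-
Essential prime implicants: -0100, 1-001, 1-010
Petrick residual → -0111, 0-1-0, 01-00, 11-1-
Minimum SOP uses 7 PIs: b'cd'e' + b'cde + a'ce' + a'bd'e' + ac'd'e + ac'de' + abd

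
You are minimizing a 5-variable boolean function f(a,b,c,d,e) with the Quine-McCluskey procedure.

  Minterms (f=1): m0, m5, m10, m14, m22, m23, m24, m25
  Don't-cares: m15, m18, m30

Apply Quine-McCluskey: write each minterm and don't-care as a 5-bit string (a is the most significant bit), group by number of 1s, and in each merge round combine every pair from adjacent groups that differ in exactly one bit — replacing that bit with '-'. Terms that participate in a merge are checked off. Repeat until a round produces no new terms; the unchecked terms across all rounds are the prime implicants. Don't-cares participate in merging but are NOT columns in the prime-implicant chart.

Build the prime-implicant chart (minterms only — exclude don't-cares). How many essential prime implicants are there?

size-2^0 implicants → 00000  00101  01010(✓)  01110(✓)  01111(✓)  10010(✓)  10110(✓)  10111(✓)  11000(✓)  11001(✓)  11110(✓)
size-2^1 implicants → -1110  01-10  0111-  1-110  10-10  1011-  1100-
Unchecked terms (primes): -1110, 00000, 00101, 01-10, 0111-, 1-110, 10-10, 1011-, 1100-
Minterm coverage:
  m0 ⊆ 00000 [E]
  m5 ⊆ 00101 [E]
  m10 ⊆ 01-10 [E]
  m14 ⊆ -1110,01-10,0111-
  m22 ⊆ 1-110,10-10,1011-
  m23 ⊆ 1011- [E]
  m24 ⊆ 1100- [E]
  m25 ⊆ 1100- [E]
E = {00000, 00101, 01-10, 1011-, 1100-}

5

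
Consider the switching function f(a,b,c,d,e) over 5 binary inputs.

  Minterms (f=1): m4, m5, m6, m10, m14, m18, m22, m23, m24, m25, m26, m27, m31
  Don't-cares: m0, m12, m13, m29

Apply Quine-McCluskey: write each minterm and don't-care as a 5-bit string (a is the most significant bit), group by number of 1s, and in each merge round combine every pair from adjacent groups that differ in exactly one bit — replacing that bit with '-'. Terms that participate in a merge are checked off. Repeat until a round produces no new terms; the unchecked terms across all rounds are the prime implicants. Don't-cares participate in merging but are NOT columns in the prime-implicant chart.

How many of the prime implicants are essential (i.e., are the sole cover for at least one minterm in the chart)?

[col 0] 00000*, 00100*, 00101*, 00110*, 01010*, 01100*, 01101*, 01110*, 10010*, 10110*, 10111*, 11000*, 11001*, 11010*, 11011*, 11101*, 11111*
[col 1] -0110, -1010, -1101, 0-100*, 0-101*, 0-110*, 00-00, 001-0*, 0010-*, 01-10, 011-0*, 0110-*, 1-010, 1-111, 10-10, 1011-, 11-01*, 11-11*, 110-0*, 110-1*, 1100-*, 1101-*, 111-1*
[col 2] 0-1-0, 0-10-, 11--1, 110--
Prime implicants: -0110, -1010, -1101, 0-1-0, 0-10-, 00-00, 01-10, 1-010, 1-111, 10-10, 1011-, 11--1, 110--
PI chart (minterm → PIs covering it):
  4 | 0-1-0,0-10-,00-00
  5 | 0-10-  (sole → essential)
  6 | -0110,0-1-0
  10 | -1010,01-10
  14 | 0-1-0,01-10
  18 | 1-010,10-10
  22 | -0110,10-10,1011-
  23 | 1-111,1011-
  24 | 110--  (sole → essential)
  25 | 11--1,110--
  26 | -1010,1-010,110--
  27 | 11--1,110--
  31 | 1-111,11--1
Essential prime implicants: 0-10-, 110--

2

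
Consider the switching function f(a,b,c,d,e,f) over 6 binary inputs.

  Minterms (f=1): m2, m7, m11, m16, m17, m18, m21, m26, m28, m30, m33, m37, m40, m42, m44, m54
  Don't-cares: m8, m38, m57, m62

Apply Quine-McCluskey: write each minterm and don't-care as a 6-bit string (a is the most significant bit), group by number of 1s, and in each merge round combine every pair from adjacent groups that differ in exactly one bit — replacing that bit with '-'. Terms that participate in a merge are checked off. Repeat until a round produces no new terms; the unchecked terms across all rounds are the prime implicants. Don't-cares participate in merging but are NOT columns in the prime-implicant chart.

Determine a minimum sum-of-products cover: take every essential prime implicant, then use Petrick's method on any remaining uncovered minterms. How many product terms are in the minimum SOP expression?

Round 0: 000010✓ 000111 001000✓ 001011 010000✓ 010001✓ 010010✓ 010101✓ 011010✓ 011100✓ 011110✓ 100001✓ 100101✓ 100110✓ 101000✓ 101010✓ 101100✓ 110110✓ 111001 111110✓
Round 1: -01000 -11110 0-0010 01-010 010-01 0100-0 01000- 011-10 0111-0 1-0110 100-01 101-00 1010-0 11-110
PIs = {-01000, -11110, 0-0010, 000111, 001011, 01-010, 010-01, 0100-0, 01000-, 011-10, 0111-0, 1-0110, 100-01, 101-00, 1010-0, 11-110, 111001}
Coverage chart:
  m2: 0-0010 ←essential
  m7: 000111 ←essential
  m11: 001011 ←essential
  m16: 0100-0,01000-
  m17: 010-01,01000-
  m18: 0-0010,01-010,0100-0
  m21: 010-01 ←essential
  m26: 01-010,011-10
  m28: 0111-0 ←essential
  m30: -11110,011-10,0111-0
  m33: 100-01 ←essential
  m37: 100-01 ←essential
  m40: -01000,101-00,1010-0
  m42: 1010-0 ←essential
  m44: 101-00 ←essential
  m54: 1-0110,11-110
Essential: 0-0010, 000111, 001011, 010-01, 0111-0, 100-01, 101-00, 1010-0
Petrick residual → 01-010, 0100-0, 1-0110
Min cover (11 terms): a'c'd'ef' + a'b'c'def + a'b'cd'ef + a'bd'ef' + a'bc'e'f + a'bc'd'f' + a'bcdf' + ac'def' + ab'c'e'f + ab'ce'f' + ab'cd'f'

11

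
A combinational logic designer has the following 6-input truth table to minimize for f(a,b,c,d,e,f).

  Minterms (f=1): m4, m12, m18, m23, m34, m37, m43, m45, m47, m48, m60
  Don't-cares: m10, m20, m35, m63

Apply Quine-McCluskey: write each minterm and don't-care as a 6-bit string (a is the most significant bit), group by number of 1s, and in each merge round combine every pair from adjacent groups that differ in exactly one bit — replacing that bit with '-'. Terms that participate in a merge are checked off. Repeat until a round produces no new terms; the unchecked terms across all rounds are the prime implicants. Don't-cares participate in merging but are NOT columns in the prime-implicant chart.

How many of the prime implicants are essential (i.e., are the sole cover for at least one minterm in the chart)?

7

[col 0] 000100*, 001010, 001100*, 010010, 010100*, 010111, 100010*, 100011*, 100101*, 101011*, 101101*, 101111*, 110000, 111100, 111111*
[col 1] 0-0100, 00-100, 1-1111, 10-011, 10-101, 10001-, 101-11, 1011-1
Prime implicants: 0-0100, 00-100, 001010, 010010, 010111, 1-1111, 10-011, 10-101, 10001-, 101-11, 1011-1, 110000, 111100
PI chart (minterm → PIs covering it):
  4 | 0-0100,00-100
  12 | 00-100  (sole → essential)
  18 | 010010  (sole → essential)
  23 | 010111  (sole → essential)
  34 | 10001-  (sole → essential)
  37 | 10-101  (sole → essential)
  43 | 10-011,101-11
  45 | 10-101,1011-1
  47 | 1-1111,101-11,1011-1
  48 | 110000  (sole → essential)
  60 | 111100  (sole → essential)
Essential prime implicants: 00-100, 010010, 010111, 10-101, 10001-, 110000, 111100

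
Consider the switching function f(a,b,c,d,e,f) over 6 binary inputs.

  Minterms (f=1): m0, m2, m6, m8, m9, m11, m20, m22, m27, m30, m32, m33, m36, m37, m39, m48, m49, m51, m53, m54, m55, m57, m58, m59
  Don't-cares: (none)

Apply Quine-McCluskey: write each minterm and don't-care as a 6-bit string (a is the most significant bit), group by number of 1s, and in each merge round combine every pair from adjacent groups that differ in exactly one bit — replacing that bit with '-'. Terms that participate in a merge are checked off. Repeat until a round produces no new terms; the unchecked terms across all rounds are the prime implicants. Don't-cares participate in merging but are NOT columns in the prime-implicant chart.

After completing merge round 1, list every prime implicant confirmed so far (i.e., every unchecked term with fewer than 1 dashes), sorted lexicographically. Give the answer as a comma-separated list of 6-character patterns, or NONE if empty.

NONE

[col 0] 000000*, 000010*, 000110*, 001000*, 001001*, 001011*, 010100*, 010110*, 011011*, 011110*, 100000*, 100001*, 100100*, 100101*, 100111*, 110000*, 110001*, 110011*, 110101*, 110110*, 110111*, 111001*, 111010*, 111011*
[col 1] -00000, -10110, -11011, 0-0110, 0-1011, 00-000, 000-10, 0000-0, 0010-1, 00100-, 01-110, 0101-0, 1-0000*, 1-0001*, 1-0101*, 1-0111*, 100-00*, 100-01*, 10000-*, 1001-1*, 10010-*, 11-001*, 11-011*, 110-01*, 110-11*, 1100-1*, 11000-*, 1101-1*, 11011-, 1110-1*, 11101-
[col 2] 1-0-01, 1-000-, 1-01-1, 100-0-, 11-0-1, 110--1
Prime implicants: -00000, -10110, -11011, 0-0110, 0-1011, 00-000, 000-10, 0000-0, 0010-1, 00100-, 01-110, 0101-0, 1-0-01, 1-000-, 1-01-1, 100-0-, 11-0-1, 110--1, 11011-, 11101-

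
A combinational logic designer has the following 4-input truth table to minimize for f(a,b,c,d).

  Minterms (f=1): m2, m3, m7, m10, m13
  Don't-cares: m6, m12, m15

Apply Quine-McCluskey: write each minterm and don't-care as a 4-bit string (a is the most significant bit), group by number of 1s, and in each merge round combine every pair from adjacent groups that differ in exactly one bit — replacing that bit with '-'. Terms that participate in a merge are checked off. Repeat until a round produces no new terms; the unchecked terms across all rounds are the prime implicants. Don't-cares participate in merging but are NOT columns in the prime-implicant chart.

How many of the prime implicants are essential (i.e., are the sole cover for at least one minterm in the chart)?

size-2^0 implicants → 0010(✓)  0011(✓)  0110(✓)  0111(✓)  1010(✓)  1100(✓)  1101(✓)  1111(✓)
size-2^1 implicants → -010  -111  0-10(✓)  0-11(✓)  001-(✓)  011-(✓)  11-1  110-
size-2^2 implicants → 0-1-
Unchecked terms (primes): -010, -111, 0-1-, 11-1, 110-
Minterm coverage:
  m2 ⊆ -010,0-1-
  m3 ⊆ 0-1- [E]
  m7 ⊆ -111,0-1-
  m10 ⊆ -010 [E]
  m13 ⊆ 11-1,110-
E = {-010, 0-1-}

2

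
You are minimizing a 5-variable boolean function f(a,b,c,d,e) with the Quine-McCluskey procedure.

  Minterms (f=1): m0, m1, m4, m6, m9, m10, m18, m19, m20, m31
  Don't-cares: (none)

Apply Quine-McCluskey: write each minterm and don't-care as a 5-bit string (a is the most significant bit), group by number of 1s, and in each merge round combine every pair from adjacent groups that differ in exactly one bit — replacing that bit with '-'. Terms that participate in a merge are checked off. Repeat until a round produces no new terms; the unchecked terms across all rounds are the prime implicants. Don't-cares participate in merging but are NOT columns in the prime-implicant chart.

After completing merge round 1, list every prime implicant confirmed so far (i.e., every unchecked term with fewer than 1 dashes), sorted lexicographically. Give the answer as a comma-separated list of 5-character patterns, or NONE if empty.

01010, 11111

[col 0] 00000*, 00001*, 00100*, 00110*, 01001*, 01010, 10010*, 10011*, 10100*, 11111
[col 1] -0100, 0-001, 00-00, 0000-, 001-0, 1001-
Prime implicants: -0100, 0-001, 00-00, 0000-, 001-0, 01010, 1001-, 11111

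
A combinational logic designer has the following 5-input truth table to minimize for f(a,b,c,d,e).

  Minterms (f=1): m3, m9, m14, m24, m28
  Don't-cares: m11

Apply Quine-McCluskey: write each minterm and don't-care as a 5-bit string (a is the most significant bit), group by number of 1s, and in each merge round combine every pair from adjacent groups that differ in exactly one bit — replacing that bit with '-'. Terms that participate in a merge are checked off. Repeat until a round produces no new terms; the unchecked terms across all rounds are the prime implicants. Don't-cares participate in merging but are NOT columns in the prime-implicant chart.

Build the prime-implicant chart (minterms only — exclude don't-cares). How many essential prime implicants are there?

[col 0] 00011*, 01001*, 01011*, 01110, 11000*, 11100*
[col 1] 0-011, 010-1, 11-00
Prime implicants: 0-011, 010-1, 01110, 11-00
PI chart (minterm → PIs covering it):
  3 | 0-011  (sole → essential)
  9 | 010-1  (sole → essential)
  14 | 01110  (sole → essential)
  24 | 11-00  (sole → essential)
  28 | 11-00  (sole → essential)
Essential prime implicants: 0-011, 010-1, 01110, 11-00

4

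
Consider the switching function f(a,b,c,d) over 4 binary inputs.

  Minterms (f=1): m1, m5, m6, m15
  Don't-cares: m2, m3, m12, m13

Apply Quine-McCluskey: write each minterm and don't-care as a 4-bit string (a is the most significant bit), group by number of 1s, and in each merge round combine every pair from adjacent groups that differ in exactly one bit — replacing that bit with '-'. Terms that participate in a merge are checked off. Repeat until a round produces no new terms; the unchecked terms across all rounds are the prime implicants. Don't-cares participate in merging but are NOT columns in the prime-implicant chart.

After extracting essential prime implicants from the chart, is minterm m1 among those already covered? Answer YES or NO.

size-2^0 implicants → 0001(✓)  0010(✓)  0011(✓)  0101(✓)  0110(✓)  1100(✓)  1101(✓)  1111(✓)
size-2^1 implicants → -101  0-01  0-10  00-1  001-  11-1  110-
Unchecked terms (primes): -101, 0-01, 0-10, 00-1, 001-, 11-1, 110-
Minterm coverage:
  m1 ⊆ 0-01,00-1
  m5 ⊆ -101,0-01
  m6 ⊆ 0-10 [E]
  m15 ⊆ 11-1 [E]
E = {0-10, 11-1}

NO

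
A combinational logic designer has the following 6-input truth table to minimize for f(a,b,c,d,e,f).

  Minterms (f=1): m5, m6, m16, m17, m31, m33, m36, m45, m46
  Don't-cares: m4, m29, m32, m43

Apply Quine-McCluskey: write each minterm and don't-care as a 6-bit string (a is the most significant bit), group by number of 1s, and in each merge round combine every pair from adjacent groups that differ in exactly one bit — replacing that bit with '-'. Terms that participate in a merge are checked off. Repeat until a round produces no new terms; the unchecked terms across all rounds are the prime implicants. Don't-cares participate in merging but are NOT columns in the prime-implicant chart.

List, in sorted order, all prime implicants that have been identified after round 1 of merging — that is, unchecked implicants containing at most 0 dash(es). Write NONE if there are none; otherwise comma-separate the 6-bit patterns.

size-2^0 implicants → 000100(✓)  000101(✓)  000110(✓)  010000(✓)  010001(✓)  011101(✓)  011111(✓)  100000(✓)  100001(✓)  100100(✓)  101011  101101  101110
size-2^1 implicants → -00100  0001-0  00010-  01000-  0111-1  100-00  10000-
Unchecked terms (primes): -00100, 0001-0, 00010-, 01000-, 0111-1, 100-00, 10000-, 101011, 101101, 101110

101011, 101101, 101110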